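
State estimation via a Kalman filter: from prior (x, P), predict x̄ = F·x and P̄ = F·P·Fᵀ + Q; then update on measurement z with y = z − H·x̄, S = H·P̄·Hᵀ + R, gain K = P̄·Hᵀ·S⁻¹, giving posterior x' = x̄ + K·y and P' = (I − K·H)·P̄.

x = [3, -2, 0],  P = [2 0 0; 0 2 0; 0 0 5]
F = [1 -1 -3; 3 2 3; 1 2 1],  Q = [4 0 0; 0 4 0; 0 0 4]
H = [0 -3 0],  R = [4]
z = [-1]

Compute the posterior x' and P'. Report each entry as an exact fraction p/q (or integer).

x' = [743/97, 35/97, -271/97]
P' = [19346/679 -172/679 -320/679; -172/679 300/679 116/679; -320/679 116/679 5332/679]

x̄ = F·x = [5, 5, -1]
P̄ = F·P·Fᵀ + Q = [53 -43 -17; -43 75 29; -17 29 19]
y = z − H·x̄ = [14]
S = H·P̄·Hᵀ + R = [679]
K = P̄·Hᵀ·S⁻¹ = [129/679; -225/679; -87/679]
x' = x̄ + K·y = [743/97, 35/97, -271/97]
P' = (I − K·H)·P̄ = [19346/679 -172/679 -320/679; -172/679 300/679 116/679; -320/679 116/679 5332/679]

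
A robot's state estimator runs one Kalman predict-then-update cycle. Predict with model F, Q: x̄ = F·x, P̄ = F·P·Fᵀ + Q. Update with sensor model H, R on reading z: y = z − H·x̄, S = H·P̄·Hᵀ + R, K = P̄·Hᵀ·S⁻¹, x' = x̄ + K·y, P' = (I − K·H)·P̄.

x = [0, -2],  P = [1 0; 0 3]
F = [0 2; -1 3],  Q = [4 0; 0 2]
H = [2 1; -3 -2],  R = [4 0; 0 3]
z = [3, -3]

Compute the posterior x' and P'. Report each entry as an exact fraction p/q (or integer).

x̄ = F·x = [-4, -6]
P̄ = F·P·Fᵀ + Q = [16 18; 18 30]
y = z − H·x̄ = [17, -27]
S = H·P̄·Hᵀ + R = [170 -282; -282 483]
K = P̄·Hᵀ·S⁻¹ = [77/431 -30/431; -45/431 -128/431]
x' = x̄ + K·y = [395/431, 105/431]
P' = (I − K·H)·P̄ = [526/431 -744/431; -744/431 1308/431]

x' = [395/431, 105/431]
P' = [526/431 -744/431; -744/431 1308/431]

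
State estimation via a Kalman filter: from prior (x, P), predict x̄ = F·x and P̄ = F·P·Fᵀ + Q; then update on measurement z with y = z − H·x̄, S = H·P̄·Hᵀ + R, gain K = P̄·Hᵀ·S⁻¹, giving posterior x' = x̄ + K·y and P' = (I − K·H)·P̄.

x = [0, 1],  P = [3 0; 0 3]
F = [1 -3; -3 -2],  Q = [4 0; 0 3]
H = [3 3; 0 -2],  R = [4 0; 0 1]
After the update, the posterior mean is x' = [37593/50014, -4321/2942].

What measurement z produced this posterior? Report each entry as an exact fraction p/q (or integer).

z = [-2, 3]

x̄ = F·x = [-3, -2]
P̄ = F·P·Fᵀ + Q = [34 9; 9 42]
S = H·P̄·Hᵀ + R = [850 -306; -306 169]
K = P̄·Hᵀ·S⁻¹ = [16293/50014 711/1471; 9/2942 -723/1471]
x' − x̄ = [187635/50014, 1563/2942] = K·y
y = (KᵀK)⁻¹·Kᵀ·(x' − x̄) = [13, -1]
z = y + H·x̄ = [13, -1] + [-15, 4] = [-2, 3]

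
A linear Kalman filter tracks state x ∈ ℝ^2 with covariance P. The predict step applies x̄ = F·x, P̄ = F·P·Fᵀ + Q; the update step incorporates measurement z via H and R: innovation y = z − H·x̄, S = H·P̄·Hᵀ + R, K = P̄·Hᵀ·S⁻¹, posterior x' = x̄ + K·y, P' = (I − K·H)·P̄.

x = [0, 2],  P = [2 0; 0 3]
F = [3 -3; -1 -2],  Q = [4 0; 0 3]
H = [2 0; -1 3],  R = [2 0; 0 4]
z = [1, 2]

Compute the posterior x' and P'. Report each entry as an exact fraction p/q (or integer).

x̄ = F·x = [-6, -4]
P̄ = F·P·Fᵀ + Q = [49 12; 12 17]
y = z − H·x̄ = [13, 8]
S = H·P̄·Hᵀ + R = [198 -26; -26 134]
K = P̄·Hᵀ·S⁻¹ = [6397/12928 -13/12928; 2115/12928 4173/12928]
x' = x̄ + K·y = [5489/12928, 9167/12928]
P' = (I − K·H)·P̄ = [6397/12928 2115/12928; 2115/12928 6269/12928]

x' = [5489/12928, 9167/12928]
P' = [6397/12928 2115/12928; 2115/12928 6269/12928]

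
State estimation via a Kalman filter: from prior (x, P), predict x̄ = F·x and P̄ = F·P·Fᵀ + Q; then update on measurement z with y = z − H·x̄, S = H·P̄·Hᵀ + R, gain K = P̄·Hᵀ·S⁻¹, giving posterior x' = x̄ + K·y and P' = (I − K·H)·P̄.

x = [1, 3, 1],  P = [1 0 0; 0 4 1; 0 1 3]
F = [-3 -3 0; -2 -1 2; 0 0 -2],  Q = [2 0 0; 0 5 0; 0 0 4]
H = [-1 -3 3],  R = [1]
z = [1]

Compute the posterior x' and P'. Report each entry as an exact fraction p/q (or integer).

x' = [-6254/597, -107/199, -734/199]
P' = [23834/597 113/199 2754/199; 113/199 504/199 530/199; 2754/199 530/199 1456/199]

x̄ = F·x = [-12, -3, -2]
P̄ = F·P·Fᵀ + Q = [47 12 6; 12 21 -10; 6 -10 16]
y = z − H·x̄ = [-14]
S = H·P̄·Hᵀ + R = [597]
K = P̄·Hᵀ·S⁻¹ = [-65/597; -35/199; 24/199]
x' = x̄ + K·y = [-6254/597, -107/199, -734/199]
P' = (I − K·H)·P̄ = [23834/597 113/199 2754/199; 113/199 504/199 530/199; 2754/199 530/199 1456/199]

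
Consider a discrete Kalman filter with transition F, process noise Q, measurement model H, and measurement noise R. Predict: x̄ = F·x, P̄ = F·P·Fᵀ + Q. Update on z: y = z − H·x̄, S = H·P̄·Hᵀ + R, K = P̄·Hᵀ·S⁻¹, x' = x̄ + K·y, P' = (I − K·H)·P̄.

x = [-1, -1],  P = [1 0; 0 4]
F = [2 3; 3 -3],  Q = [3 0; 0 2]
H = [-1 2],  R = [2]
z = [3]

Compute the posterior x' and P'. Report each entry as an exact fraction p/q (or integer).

x̄ = F·x = [-5, 0]
P̄ = F·P·Fᵀ + Q = [43 -30; -30 47]
y = z − H·x̄ = [-2]
S = H·P̄·Hᵀ + R = [353]
K = P̄·Hᵀ·S⁻¹ = [-103/353; 124/353]
x' = x̄ + K·y = [-1559/353, -248/353]
P' = (I − K·H)·P̄ = [4570/353 2182/353; 2182/353 1215/353]

x' = [-1559/353, -248/353]
P' = [4570/353 2182/353; 2182/353 1215/353]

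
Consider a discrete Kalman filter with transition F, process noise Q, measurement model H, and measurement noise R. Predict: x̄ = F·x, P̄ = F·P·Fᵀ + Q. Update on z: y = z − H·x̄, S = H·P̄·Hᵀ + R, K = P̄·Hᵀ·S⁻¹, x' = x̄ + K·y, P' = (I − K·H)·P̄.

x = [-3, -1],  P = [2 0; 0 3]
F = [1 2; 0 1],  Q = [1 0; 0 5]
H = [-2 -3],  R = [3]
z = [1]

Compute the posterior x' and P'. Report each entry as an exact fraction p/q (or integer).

x̄ = F·x = [-5, -1]
P̄ = F·P·Fᵀ + Q = [15 6; 6 8]
y = z − H·x̄ = [-12]
S = H·P̄·Hᵀ + R = [207]
K = P̄·Hᵀ·S⁻¹ = [-16/69; -4/23]
x' = x̄ + K·y = [-51/23, 25/23]
P' = (I − K·H)·P̄ = [89/23 -54/23; -54/23 40/23]

x' = [-51/23, 25/23]
P' = [89/23 -54/23; -54/23 40/23]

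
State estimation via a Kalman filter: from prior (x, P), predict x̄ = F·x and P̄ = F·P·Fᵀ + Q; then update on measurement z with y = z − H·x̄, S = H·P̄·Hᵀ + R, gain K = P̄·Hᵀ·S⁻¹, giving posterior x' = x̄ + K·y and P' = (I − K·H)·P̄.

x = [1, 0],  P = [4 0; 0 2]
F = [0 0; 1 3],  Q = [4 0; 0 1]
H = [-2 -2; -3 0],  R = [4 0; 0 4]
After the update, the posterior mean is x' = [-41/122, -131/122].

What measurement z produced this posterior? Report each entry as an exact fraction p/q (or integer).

x̄ = F·x = [0, 1]
P̄ = F·P·Fᵀ + Q = [4 0; 0 23]
S = H·P̄·Hᵀ + R = [112 24; 24 40]
K = P̄·Hᵀ·S⁻¹ = [-1/122 -18/61; -115/244 69/244]
x' − x̄ = [-41/122, -253/122] = K·y
y = (KᵀK)⁻¹·Kᵀ·(x' − x̄) = [5, 1]
z = y + H·x̄ = [5, 1] + [-2, 0] = [3, 1]

z = [3, 1]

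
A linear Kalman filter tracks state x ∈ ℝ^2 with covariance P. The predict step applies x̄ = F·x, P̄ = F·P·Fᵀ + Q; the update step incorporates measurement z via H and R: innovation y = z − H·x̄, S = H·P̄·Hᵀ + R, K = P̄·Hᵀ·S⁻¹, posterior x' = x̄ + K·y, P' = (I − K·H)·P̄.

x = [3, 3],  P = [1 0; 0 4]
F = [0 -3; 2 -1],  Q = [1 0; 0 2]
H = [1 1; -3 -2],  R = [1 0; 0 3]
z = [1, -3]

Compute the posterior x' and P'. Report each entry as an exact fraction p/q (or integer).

x̄ = F·x = [-9, 3]
P̄ = F·P·Fᵀ + Q = [37 12; 12 10]
y = z − H·x̄ = [7, -24]
S = H·P̄·Hᵀ + R = [72 -191; -191 520]
K = P̄·Hᵀ·S⁻¹ = [-305/959 -361/959; 744/959 170/959]
x' = x̄ + K·y = [-2102/959, 4005/959]
P' = (I − K·H)·P̄ = [1693/959 -1998/959; -1998/959 2742/959]

x' = [-2102/959, 4005/959]
P' = [1693/959 -1998/959; -1998/959 2742/959]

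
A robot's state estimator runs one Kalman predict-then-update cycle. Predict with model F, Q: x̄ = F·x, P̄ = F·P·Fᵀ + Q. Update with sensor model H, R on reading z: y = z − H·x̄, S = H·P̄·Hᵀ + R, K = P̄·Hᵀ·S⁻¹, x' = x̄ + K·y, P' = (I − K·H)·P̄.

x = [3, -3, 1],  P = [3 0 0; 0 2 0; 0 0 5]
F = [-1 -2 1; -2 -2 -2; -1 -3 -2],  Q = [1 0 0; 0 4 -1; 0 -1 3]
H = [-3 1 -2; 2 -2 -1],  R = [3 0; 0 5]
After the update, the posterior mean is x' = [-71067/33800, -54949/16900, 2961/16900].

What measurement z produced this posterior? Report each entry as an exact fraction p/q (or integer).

x̄ = F·x = [4, -2, 4]
P̄ = F·P·Fᵀ + Q = [17 4 5; 4 44 37; 5 37 44]
S = H·P̄·Hᵀ + R = [264 36; 36 389]
K = P̄·Hᵀ·S⁻¹ = [-7643/33800 633/8450; -2021/16900 -1224/4225; -3631/16900 -1089/4225]
x' − x̄ = [-206267/33800, -21149/16900, -64639/16900] = K·y
y = (KᵀK)⁻¹·Kᵀ·(x' − x̄) = [25, -6]
z = y + H·x̄ = [25, -6] + [-22, 8] = [3, 2]

z = [3, 2]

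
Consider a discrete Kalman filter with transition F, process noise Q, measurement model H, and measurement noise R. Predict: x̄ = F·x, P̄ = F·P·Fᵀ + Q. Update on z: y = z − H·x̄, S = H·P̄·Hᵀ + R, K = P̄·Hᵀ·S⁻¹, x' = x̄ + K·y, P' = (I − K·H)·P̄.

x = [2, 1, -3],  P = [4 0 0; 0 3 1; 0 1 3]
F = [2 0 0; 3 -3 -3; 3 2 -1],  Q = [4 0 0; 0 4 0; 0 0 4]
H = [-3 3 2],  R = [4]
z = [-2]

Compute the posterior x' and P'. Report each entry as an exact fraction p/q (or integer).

x' = [244/241, -852/241, 1427/241]
P' = [3920/241 1104/241 4254/241; 1104/241 2656/241 -2172/241; 4254/241 -2172/241 9690/241]

x̄ = F·x = [4, 12, 11]
P̄ = F·P·Fᵀ + Q = [20 24 24; 24 112 24; 24 24 51]
y = z − H·x̄ = [-48]
S = H·P̄·Hᵀ + R = [964]
K = P̄·Hᵀ·S⁻¹ = [15/241; 78/241; 51/482]
x' = x̄ + K·y = [244/241, -852/241, 1427/241]
P' = (I − K·H)·P̄ = [3920/241 1104/241 4254/241; 1104/241 2656/241 -2172/241; 4254/241 -2172/241 9690/241]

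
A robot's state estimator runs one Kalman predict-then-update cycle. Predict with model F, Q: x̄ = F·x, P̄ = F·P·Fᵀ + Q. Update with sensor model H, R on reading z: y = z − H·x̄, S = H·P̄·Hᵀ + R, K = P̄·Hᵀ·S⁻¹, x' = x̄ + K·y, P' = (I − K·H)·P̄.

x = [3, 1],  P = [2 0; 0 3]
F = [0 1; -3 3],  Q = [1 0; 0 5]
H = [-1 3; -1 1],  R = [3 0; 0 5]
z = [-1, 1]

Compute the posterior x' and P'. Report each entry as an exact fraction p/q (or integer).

x' = [3361/2599, 20/113]
P' = [5772/2599 99/113; 99/113 74/113]

x̄ = F·x = [1, -6]
P̄ = F·P·Fᵀ + Q = [4 9; 9 50]
y = z − H·x̄ = [18, 8]
S = H·P̄·Hᵀ + R = [403 118; 118 41]
K = P̄·Hᵀ·S⁻¹ = [353/2599 -699/2599; 41/113 -5/113]
x' = x̄ + K·y = [3361/2599, 20/113]
P' = (I − K·H)·P̄ = [5772/2599 99/113; 99/113 74/113]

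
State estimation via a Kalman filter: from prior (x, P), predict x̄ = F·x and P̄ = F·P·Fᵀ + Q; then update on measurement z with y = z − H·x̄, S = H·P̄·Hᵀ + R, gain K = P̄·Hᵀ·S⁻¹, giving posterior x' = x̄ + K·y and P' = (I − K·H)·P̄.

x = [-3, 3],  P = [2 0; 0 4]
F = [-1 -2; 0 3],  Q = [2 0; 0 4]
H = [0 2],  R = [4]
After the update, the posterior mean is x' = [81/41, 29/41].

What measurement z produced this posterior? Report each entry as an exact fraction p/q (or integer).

x̄ = F·x = [-3, 9]
P̄ = F·P·Fᵀ + Q = [20 -24; -24 40]
S = H·P̄·Hᵀ + R = [164]
K = P̄·Hᵀ·S⁻¹ = [-12/41; 20/41]
x' − x̄ = [204/41, -340/41] = K·y
y = (KᵀK)⁻¹·Kᵀ·(x' − x̄) = [-17]
z = y + H·x̄ = [-17] + [18] = [1]

z = [1]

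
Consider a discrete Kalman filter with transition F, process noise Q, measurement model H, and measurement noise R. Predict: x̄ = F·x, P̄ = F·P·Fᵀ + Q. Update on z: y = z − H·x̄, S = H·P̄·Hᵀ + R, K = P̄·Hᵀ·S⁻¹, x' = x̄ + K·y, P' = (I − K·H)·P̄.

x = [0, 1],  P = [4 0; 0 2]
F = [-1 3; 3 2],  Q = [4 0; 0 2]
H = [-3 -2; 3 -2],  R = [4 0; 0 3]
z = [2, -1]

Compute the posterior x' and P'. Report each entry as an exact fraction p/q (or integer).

x' = [-3180/6737, -19556/87581]
P' = [1300/6737 276/6737; 276/6737 37950/87581]

x̄ = F·x = [3, 2]
P̄ = F·P·Fᵀ + Q = [26 0; 0 46]
y = z − H·x̄ = [15, -6]
S = H·P̄·Hᵀ + R = [422 -50; -50 421]
K = P̄·Hᵀ·S⁻¹ = [-1113/6737 1116/6737; -21666/87581 -21712/87581]
x' = x̄ + K·y = [-3180/6737, -19556/87581]
P' = (I − K·H)·P̄ = [1300/6737 276/6737; 276/6737 37950/87581]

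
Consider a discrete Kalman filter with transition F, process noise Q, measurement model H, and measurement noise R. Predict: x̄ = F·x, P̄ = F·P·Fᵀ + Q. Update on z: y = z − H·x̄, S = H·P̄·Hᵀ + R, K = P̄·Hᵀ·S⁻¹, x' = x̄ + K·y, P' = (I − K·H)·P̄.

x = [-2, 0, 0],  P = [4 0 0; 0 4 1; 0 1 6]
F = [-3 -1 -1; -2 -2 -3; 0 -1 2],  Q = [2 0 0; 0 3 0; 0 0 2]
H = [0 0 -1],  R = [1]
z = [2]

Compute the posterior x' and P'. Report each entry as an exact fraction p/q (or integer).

x' = [20/3, 166/27, -52/27]
P' = [47 136/3 -1/3; 136/3 1886/27 -29/27; -1/3 -29/27 26/27]

x̄ = F·x = [6, 4, 0]
P̄ = F·P·Fᵀ + Q = [50 55 -9; 55 101 -29; -9 -29 26]
y = z − H·x̄ = [2]
S = H·P̄·Hᵀ + R = [27]
K = P̄·Hᵀ·S⁻¹ = [1/3; 29/27; -26/27]
x' = x̄ + K·y = [20/3, 166/27, -52/27]
P' = (I − K·H)·P̄ = [47 136/3 -1/3; 136/3 1886/27 -29/27; -1/3 -29/27 26/27]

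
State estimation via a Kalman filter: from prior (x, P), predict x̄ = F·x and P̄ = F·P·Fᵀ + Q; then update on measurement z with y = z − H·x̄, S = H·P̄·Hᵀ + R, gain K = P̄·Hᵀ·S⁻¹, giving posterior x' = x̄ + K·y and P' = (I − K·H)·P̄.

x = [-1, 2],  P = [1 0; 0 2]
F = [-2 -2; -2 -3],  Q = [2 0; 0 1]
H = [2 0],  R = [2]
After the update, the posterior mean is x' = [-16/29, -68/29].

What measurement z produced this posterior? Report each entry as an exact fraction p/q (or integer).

z = [-1]

x̄ = F·x = [-2, -4]
P̄ = F·P·Fᵀ + Q = [14 16; 16 23]
S = H·P̄·Hᵀ + R = [58]
K = P̄·Hᵀ·S⁻¹ = [14/29; 16/29]
x' − x̄ = [42/29, 48/29] = K·y
y = (KᵀK)⁻¹·Kᵀ·(x' − x̄) = [3]
z = y + H·x̄ = [3] + [-4] = [-1]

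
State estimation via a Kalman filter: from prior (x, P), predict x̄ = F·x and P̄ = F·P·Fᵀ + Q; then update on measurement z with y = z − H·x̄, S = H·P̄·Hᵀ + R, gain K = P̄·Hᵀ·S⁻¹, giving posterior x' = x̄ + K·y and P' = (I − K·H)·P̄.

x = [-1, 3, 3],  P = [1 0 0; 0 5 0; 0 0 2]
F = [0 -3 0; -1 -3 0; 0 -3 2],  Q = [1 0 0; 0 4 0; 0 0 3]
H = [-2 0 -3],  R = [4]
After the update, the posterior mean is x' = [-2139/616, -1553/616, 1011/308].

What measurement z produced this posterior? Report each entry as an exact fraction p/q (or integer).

z = [-3]

x̄ = F·x = [-9, -8, -3]
P̄ = F·P·Fᵀ + Q = [46 45 45; 45 50 45; 45 45 56]
S = H·P̄·Hᵀ + R = [1232]
K = P̄·Hᵀ·S⁻¹ = [-227/1232; -225/1232; -129/616]
x' − x̄ = [3405/616, 3375/616, 1935/308] = K·y
y = (KᵀK)⁻¹·Kᵀ·(x' − x̄) = [-30]
z = y + H·x̄ = [-30] + [27] = [-3]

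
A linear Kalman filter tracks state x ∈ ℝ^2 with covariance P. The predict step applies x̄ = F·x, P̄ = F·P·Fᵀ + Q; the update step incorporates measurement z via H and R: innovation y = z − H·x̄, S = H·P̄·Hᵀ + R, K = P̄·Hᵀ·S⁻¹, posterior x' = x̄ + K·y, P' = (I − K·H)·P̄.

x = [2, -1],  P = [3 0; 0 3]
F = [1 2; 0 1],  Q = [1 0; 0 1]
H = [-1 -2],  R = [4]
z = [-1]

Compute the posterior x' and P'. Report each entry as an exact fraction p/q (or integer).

x̄ = F·x = [0, -1]
P̄ = F·P·Fᵀ + Q = [16 6; 6 4]
y = z − H·x̄ = [-3]
S = H·P̄·Hᵀ + R = [60]
K = P̄·Hᵀ·S⁻¹ = [-7/15; -7/30]
x' = x̄ + K·y = [7/5, -3/10]
P' = (I − K·H)·P̄ = [44/15 -8/15; -8/15 11/15]

x' = [7/5, -3/10]
P' = [44/15 -8/15; -8/15 11/15]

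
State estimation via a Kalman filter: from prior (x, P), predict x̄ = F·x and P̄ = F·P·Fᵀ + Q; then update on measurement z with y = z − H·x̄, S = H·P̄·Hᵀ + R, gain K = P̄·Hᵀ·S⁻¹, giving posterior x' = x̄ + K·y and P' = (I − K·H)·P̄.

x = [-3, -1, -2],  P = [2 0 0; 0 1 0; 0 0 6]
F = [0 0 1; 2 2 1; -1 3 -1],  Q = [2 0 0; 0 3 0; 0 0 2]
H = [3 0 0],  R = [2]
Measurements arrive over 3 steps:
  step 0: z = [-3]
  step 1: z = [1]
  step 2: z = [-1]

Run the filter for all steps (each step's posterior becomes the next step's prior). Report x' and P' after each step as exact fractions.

step 0: x̄ = F·x = [-2, -10, 2]
step 0: P̄ = F·P·Fᵀ + Q = [8 6 -6; 6 21 -4; -6 -4 19]
step 0: y = z − H·x̄ = [3]
step 0: S = H·P̄·Hᵀ + R = [74]
step 0: K = P̄·Hᵀ·S⁻¹ = [12/37; 9/37; -9/37]
step 0: x' = x̄ + K·y = [-38/37, -343/37, 47/37]
step 0: P' = (I − K·H)·P̄ = [8/37 6/37 -6/37; 6/37 615/37 14/37; -6/37 14/37 541/37]
step 1: x̄ = F·x = [47/37, -715/37, -1038/37]
step 1: P̄ = F·P·Fᵀ + Q = [615/37 557/37 -493/37; 557/37 3224/37 3189/37; -493/37 3189/37 6026/37]
step 1: y = z − H·x̄ = [-104/37]
step 1: S = H·P̄·Hᵀ + R = [5609/37]
step 1: K = P̄·Hᵀ·S⁻¹ = [1845/5609; 1671/5609; -1479/5609]
step 1: x' = x̄ + K·y = [1939/5609, -113087/5609, -153198/5609]
step 1: P' = (I − K·H)·P̄ = [1230/5609 1114/5609 -986/5609; 1114/5609 413275/5609 550230/5609; -986/5609 550230/5609 854389/5609]
step 2: x̄ = F·x = [-153198/5609, -375494/5609, -188002/5609]
step 2: P̄ = F·P·Fᵀ + Q = [865607/5609 1952877/5609 797287/5609; 1952877/5609 4735124/5609 2180445/5609; 797287/5609 2180445/5609 1276276/5609]
step 2: y = z − H·x̄ = [453985/5609]
step 2: S = H·P̄·Hᵀ + R = [7801681/5609]
step 2: K = P̄·Hᵀ·S⁻¹ = [2596821/7801681; 5858631/7801681; 2391861/7801681]
step 2: x' = x̄ + K·y = [-2903217/7801681, -48093031/7801681, -67902053/7801681]
step 2: P' = (I − K·H)·P̄ = [1731214/7801681 3905754/7801681 1594574/7801681; 3905754/7801681 466815787/7801681 534516906/7801681; 1594574/7801681 534516906/7801681 755232515/7801681]

step 0: x' = [-38/37, -343/37, 47/37], P' = [8/37 6/37 -6/37; 6/37 615/37 14/37; -6/37 14/37 541/37]
step 1: x' = [1939/5609, -113087/5609, -153198/5609], P' = [1230/5609 1114/5609 -986/5609; 1114/5609 413275/5609 550230/5609; -986/5609 550230/5609 854389/5609]
step 2: x' = [-2903217/7801681, -48093031/7801681, -67902053/7801681], P' = [1731214/7801681 3905754/7801681 1594574/7801681; 3905754/7801681 466815787/7801681 534516906/7801681; 1594574/7801681 534516906/7801681 755232515/7801681]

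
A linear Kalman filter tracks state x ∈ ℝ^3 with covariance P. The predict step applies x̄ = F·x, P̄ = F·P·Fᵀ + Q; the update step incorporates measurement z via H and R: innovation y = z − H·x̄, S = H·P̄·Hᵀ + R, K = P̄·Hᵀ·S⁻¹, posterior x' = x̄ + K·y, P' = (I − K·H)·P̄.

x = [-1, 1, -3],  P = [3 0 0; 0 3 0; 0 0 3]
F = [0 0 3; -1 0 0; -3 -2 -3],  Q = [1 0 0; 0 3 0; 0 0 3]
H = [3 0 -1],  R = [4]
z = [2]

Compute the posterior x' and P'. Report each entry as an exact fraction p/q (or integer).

x̄ = F·x = [-9, 1, 10]
P̄ = F·P·Fᵀ + Q = [28 0 -27; 0 6 9; -27 9 69]
y = z − H·x̄ = [39]
S = H·P̄·Hᵀ + R = [487]
K = P̄·Hᵀ·S⁻¹ = [111/487; -9/487; -150/487]
x' = x̄ + K·y = [-54/487, 136/487, -980/487]
P' = (I − K·H)·P̄ = [1315/487 999/487 3501/487; 999/487 2841/487 3033/487; 3501/487 3033/487 11103/487]

x' = [-54/487, 136/487, -980/487]
P' = [1315/487 999/487 3501/487; 999/487 2841/487 3033/487; 3501/487 3033/487 11103/487]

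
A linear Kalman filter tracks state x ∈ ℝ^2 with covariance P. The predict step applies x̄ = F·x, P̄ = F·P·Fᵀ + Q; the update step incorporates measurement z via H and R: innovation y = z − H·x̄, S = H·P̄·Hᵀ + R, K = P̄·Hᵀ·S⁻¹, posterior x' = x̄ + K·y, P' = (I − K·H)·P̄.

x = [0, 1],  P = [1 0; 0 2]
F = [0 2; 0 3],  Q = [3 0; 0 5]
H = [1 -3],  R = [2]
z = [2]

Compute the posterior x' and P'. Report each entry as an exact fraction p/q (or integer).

x' = [71/148, -69/148]
P' = [1003/148 351/148; 351/148 155/148]

x̄ = F·x = [2, 3]
P̄ = F·P·Fᵀ + Q = [11 12; 12 23]
y = z − H·x̄ = [9]
S = H·P̄·Hᵀ + R = [148]
K = P̄·Hᵀ·S⁻¹ = [-25/148; -57/148]
x' = x̄ + K·y = [71/148, -69/148]
P' = (I − K·H)·P̄ = [1003/148 351/148; 351/148 155/148]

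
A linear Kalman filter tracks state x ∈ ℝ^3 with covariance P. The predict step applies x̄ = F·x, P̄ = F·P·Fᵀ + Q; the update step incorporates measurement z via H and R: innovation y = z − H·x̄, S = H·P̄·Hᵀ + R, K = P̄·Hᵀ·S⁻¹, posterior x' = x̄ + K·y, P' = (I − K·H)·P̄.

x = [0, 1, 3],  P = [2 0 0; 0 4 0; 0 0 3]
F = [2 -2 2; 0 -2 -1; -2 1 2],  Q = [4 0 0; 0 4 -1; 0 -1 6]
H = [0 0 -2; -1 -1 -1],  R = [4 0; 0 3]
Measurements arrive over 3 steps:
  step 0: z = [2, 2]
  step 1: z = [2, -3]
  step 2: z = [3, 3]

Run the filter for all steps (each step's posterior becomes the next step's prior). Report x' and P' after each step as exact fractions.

step 0: x' = [3972/2297, -6325/2297, -1761/2297], P' = [20988/2297 -15760/2297 -818/2297; -15760/2297 19297/2297 -1368/2297; -818/2297 -1368/2297 2219/2297]
step 1: x' = [3798981/3757861, 22795361/7515722, -8192435/7515722], P' = [21432185/3757861 -23103353/7515722 -4994153/7515722; -23103353/7515722 65538721/15031444 -5146335/15031444; -4994153/7515722 -5146335/15031444 14778721/15031444]
step 2: x' = [61699826/7558784537, -201348490747/105822983518, -162442345101/105822983518], P' = [42550393652/7558784537 -23072723448/7558784537 -4914246092/7558784537; -23072723448/7558784537 229825895703/52911491759 -18174780483/52911491759; -4914246092/7558784537 -18174780483/52911491759 51870529091/52911491759]

step 0: x̄ = F·x = [4, -5, 7]
step 0: P̄ = F·P·Fᵀ + Q = [40 10 -4; 10 23 -15; -4 -15 30]
step 0: y = z − H·x̄ = [16, 8]
step 0: S = H·P̄·Hᵀ + R = [124 22; 22 78]
step 0: K = P̄·Hᵀ·S⁻¹ = [409/2297 -1470/2297; 684/2297 -723/2297; -2219/4594 -11/2297]
step 0: x' = x̄ + K·y = [3972/2297, -6325/2297, -1761/2297]
step 0: P' = (I − K·H)·P̄ = [20988/2297 -15760/2297 -818/2297; -15760/2297 19297/2297 -1368/2297; -818/2297 -1368/2297 2219/2297]
step 1: x̄ = F·x = [17072/2297, 14411/2297, -17791/2297]
step 1: P̄ = F·P·Fᵀ + Q = [309684/2297 140162/2297 -205494/2297; 140162/2297 83123/2297 -103165/2297; -205494/2297 -103165/2297 190019/2297]
step 1: y = z − H·x̄ = [-30988/2297, 6801/2297]
step 1: S = H·P̄·Hᵀ + R = [769264/2297 -237280/2297; -237280/2297 252723/2297]
step 1: K = P̄·Hᵀ·S⁻¹ = [4994153/15031444 -2461144/3757861; 5146335/30062888 -1182140/3757861; -14778721/30062888 29660/3757861]
step 1: x' = x̄ + K·y = [3798981/3757861, 22795361/7515722, -8192435/7515722]
step 1: P' = (I − K·H)·P̄ = [21432185/3757861 -23103353/7515722 -4994153/7515722; -23103353/7515722 65538721/15031444 -5146335/15031444; -4994153/7515722 -5146335/15031444 14778721/15031444]
step 2: x̄ = F·x = [-23389834/3757861, -37398287/7515722, -8785433/7515722]
step 2: P̄ = F·P·Fᵀ + Q = [263807096/3757861 111923387/3757861 -170456271/3757861; 111923387/3757861 316474041/15031444 -354738089/15031444; -170456271/3757861 -354738089/15031444 801905161/15031444]
step 2: y = z − H·x̄ = [2488150/3757861, -35208111/3757861]
step 2: S = H·P̄·Hᵀ + R = [816936605/3757861 -117329006/3757861; -117329006/3757861 260240667/3757861]
step 2: K = P̄·Hᵀ·S⁻¹ = [2457123046/7558784537 -4854474704/7558784537; 18174780483/105822983518 -16714017028/52911491759; -51870529091/105822983518 234658012/52911491759]
step 2: x' = x̄ + K·y = [61699826/7558784537, -201348490747/105822983518, -162442345101/105822983518]
step 2: P' = (I − K·H)·P̄ = [42550393652/7558784537 -23072723448/7558784537 -4914246092/7558784537; -23072723448/7558784537 229825895703/52911491759 -18174780483/52911491759; -4914246092/7558784537 -18174780483/52911491759 51870529091/52911491759]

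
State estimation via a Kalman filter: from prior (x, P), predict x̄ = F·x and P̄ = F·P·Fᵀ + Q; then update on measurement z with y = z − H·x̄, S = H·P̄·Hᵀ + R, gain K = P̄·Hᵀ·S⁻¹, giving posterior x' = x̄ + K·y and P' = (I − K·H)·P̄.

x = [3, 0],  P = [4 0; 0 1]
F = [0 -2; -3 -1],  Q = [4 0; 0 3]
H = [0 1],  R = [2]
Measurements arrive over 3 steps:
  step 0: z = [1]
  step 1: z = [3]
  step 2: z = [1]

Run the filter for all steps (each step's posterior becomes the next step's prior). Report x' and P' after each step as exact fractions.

step 0: x̄ = F·x = [0, -9]
step 0: P̄ = F·P·Fᵀ + Q = [8 2; 2 40]
step 0: y = z − H·x̄ = [10]
step 0: S = H·P̄·Hᵀ + R = [42]
step 0: K = P̄·Hᵀ·S⁻¹ = [1/21; 20/21]
step 0: x' = x̄ + K·y = [10/21, 11/21]
step 0: P' = (I − K·H)·P̄ = [166/21 2/21; 2/21 40/21]
step 1: x̄ = F·x = [-22/21, -41/21]
step 1: P̄ = F·P·Fᵀ + Q = [244/21 92/21; 92/21 1609/21]
step 1: y = z − H·x̄ = [104/21]
step 1: S = H·P̄·Hᵀ + R = [1651/21]
step 1: K = P̄·Hᵀ·S⁻¹ = [92/1651; 1609/1651]
step 1: x' = x̄ + K·y = [-98/127, 365/127]
step 1: P' = (I − K·H)·P̄ = [18780/1651 184/1651; 184/1651 3218/1651]
step 2: x̄ = F·x = [-730/127, -71/127]
step 2: P̄ = F·P·Fᵀ + Q = [19476/1651 580/127; 580/127 13715/127]
step 2: y = z − H·x̄ = [198/127]
step 2: S = H·P̄·Hᵀ + R = [13969/127]
step 2: K = P̄·Hᵀ·S⁻¹ = [580/13969; 13715/13969]
step 2: x' = x̄ + K·y = [-79390/13969, 13573/13969]
step 2: P' = (I − K·H)·P̄ = [2107772/181597 1160/13969; 1160/13969 27430/13969]

step 0: x' = [10/21, 11/21], P' = [166/21 2/21; 2/21 40/21]
step 1: x' = [-98/127, 365/127], P' = [18780/1651 184/1651; 184/1651 3218/1651]
step 2: x' = [-79390/13969, 13573/13969], P' = [2107772/181597 1160/13969; 1160/13969 27430/13969]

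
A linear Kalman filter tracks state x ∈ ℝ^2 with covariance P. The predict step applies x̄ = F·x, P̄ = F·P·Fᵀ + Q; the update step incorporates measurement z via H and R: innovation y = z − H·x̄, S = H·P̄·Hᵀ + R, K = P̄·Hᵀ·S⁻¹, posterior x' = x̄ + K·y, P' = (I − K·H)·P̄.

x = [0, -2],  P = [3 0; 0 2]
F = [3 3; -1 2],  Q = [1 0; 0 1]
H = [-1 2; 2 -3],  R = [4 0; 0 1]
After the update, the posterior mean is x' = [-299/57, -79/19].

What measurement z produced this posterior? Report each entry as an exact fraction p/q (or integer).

x̄ = F·x = [-6, -4]
P̄ = F·P·Fᵀ + Q = [46 3; 3 12]
S = H·P̄·Hᵀ + R = [86 -143; -143 257]
K = P̄·Hᵀ·S⁻¹ = [1589/1653 1418/1653; 369/551 141/551]
x' − x̄ = [43/57, -3/19] = K·y
y = (KᵀK)⁻¹·Kᵀ·(x' − x̄) = [-1, 2]
z = y + H·x̄ = [-1, 2] + [-2, 0] = [-3, 2]

z = [-3, 2]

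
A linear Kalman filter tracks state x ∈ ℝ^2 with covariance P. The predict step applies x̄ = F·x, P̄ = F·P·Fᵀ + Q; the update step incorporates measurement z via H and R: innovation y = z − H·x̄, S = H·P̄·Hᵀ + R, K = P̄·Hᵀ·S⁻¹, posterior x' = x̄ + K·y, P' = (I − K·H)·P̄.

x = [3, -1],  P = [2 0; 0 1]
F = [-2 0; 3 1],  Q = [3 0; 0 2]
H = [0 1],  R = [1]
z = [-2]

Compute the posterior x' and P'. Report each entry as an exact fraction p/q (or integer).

x' = [-6/11, -17/11]
P' = [49/11 -6/11; -6/11 21/22]

x̄ = F·x = [-6, 8]
P̄ = F·P·Fᵀ + Q = [11 -12; -12 21]
y = z − H·x̄ = [-10]
S = H·P̄·Hᵀ + R = [22]
K = P̄·Hᵀ·S⁻¹ = [-6/11; 21/22]
x' = x̄ + K·y = [-6/11, -17/11]
P' = (I − K·H)·P̄ = [49/11 -6/11; -6/11 21/22]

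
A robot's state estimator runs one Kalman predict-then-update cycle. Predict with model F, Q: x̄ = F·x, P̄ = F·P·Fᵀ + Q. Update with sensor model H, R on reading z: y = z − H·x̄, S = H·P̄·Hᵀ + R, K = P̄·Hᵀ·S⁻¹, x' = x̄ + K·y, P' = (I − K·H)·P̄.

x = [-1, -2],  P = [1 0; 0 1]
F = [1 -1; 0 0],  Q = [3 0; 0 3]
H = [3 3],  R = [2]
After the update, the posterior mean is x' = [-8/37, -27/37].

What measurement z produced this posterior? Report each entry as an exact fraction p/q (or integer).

x̄ = F·x = [1, 0]
P̄ = F·P·Fᵀ + Q = [5 0; 0 3]
S = H·P̄·Hᵀ + R = [74]
K = P̄·Hᵀ·S⁻¹ = [15/74; 9/74]
x' − x̄ = [-45/37, -27/37] = K·y
y = (KᵀK)⁻¹·Kᵀ·(x' − x̄) = [-6]
z = y + H·x̄ = [-6] + [3] = [-3]

z = [-3]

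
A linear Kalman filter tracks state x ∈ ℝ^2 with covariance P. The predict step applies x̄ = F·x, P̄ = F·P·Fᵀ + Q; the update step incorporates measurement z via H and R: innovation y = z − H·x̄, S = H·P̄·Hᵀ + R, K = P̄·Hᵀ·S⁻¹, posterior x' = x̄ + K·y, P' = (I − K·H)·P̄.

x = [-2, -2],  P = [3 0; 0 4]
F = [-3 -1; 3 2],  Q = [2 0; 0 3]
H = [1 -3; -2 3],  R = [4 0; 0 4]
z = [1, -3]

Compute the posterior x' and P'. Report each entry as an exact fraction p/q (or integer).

x' = [242/295, -91/295]
P' = [21624/9145 9988/9145; 9988/9145 6596/9145]

x̄ = F·x = [8, -10]
P̄ = F·P·Fᵀ + Q = [33 -35; -35 46]
y = z − H·x̄ = [-37, 43]
S = H·P̄·Hᵀ + R = [661 -795; -795 970]
K = P̄·Hᵀ·S⁻¹ = [-417/1829 -3321/9145; -490/1829 -47/9145]
x' = x̄ + K·y = [242/295, -91/295]
P' = (I − K·H)·P̄ = [21624/9145 9988/9145; 9988/9145 6596/9145]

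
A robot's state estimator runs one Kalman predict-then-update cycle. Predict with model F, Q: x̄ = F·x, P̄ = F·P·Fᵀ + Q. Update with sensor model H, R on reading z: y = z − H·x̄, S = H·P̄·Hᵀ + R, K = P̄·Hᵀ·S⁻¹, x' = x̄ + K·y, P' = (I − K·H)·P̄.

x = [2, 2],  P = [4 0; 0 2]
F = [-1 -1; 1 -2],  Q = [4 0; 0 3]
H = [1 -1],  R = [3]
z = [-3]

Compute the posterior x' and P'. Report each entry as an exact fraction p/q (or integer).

x̄ = F·x = [-4, -2]
P̄ = F·P·Fᵀ + Q = [10 0; 0 15]
y = z − H·x̄ = [-1]
S = H·P̄·Hᵀ + R = [28]
K = P̄·Hᵀ·S⁻¹ = [5/14; -15/28]
x' = x̄ + K·y = [-61/14, -41/28]
P' = (I − K·H)·P̄ = [45/7 75/14; 75/14 195/28]

x' = [-61/14, -41/28]
P' = [45/7 75/14; 75/14 195/28]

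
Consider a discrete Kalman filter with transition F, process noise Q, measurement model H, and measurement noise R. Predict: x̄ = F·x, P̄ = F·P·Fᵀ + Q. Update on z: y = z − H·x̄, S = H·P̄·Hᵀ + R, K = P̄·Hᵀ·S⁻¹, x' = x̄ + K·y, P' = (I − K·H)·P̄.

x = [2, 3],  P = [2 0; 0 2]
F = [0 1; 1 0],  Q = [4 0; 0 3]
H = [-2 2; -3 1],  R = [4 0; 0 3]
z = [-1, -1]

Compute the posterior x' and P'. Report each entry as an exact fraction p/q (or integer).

x̄ = F·x = [3, 2]
P̄ = F·P·Fᵀ + Q = [6 0; 0 5]
y = z − H·x̄ = [1, 6]
S = H·P̄·Hᵀ + R = [48 46; 46 62]
K = P̄·Hᵀ·S⁻¹ = [21/215 -78/215; 39/86 -11/43]
x' = x̄ + K·y = [198/215, 79/86]
P' = (I − K·H)·P̄ = [138/215 36/43; 36/43 75/43]

x' = [198/215, 79/86]
P' = [138/215 36/43; 36/43 75/43]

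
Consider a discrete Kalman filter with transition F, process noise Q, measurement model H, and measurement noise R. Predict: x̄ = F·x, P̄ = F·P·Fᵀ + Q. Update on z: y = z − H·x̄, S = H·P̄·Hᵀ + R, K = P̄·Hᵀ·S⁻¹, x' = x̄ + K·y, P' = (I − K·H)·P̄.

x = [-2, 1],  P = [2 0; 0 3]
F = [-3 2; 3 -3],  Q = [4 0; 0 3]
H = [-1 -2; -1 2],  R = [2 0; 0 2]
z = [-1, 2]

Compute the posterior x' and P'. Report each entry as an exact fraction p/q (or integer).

x̄ = F·x = [8, -9]
P̄ = F·P·Fᵀ + Q = [34 -36; -36 48]
y = z − H·x̄ = [-11, 28]
S = H·P̄·Hᵀ + R = [84 -158; -158 372]
K = P̄·Hᵀ·S⁻¹ = [-653/1571 -725/1571; -366/1571 402/1571]
x' = x̄ + K·y = [-549/1571, 1143/1571]
P' = (I − K·H)·P̄ = [1378/1571 -36/1571; -36/1571 384/1571]

x' = [-549/1571, 1143/1571]
P' = [1378/1571 -36/1571; -36/1571 384/1571]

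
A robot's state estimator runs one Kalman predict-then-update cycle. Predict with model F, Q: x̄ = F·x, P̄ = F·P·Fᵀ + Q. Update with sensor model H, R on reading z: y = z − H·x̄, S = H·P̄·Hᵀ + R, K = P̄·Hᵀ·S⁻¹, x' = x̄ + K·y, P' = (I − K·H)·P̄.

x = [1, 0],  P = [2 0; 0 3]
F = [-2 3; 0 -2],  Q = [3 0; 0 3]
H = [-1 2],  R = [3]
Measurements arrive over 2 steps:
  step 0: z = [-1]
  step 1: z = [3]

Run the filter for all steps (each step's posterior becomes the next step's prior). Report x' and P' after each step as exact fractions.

step 0: x' = [-124/173, -144/173], P' = [1098/173 438/173; 438/173 291/173]
step 1: x' = [-2318/3167, 3712/3167], P' = [31770/3167 14754/3167; 14754/3167 9057/3167]

step 0: x̄ = F·x = [-2, 0]
step 0: P̄ = F·P·Fᵀ + Q = [38 -18; -18 15]
step 0: y = z − H·x̄ = [-3]
step 0: S = H·P̄·Hᵀ + R = [173]
step 0: K = P̄·Hᵀ·S⁻¹ = [-74/173; 48/173]
step 0: x' = x̄ + K·y = [-124/173, -144/173]
step 0: P' = (I − K·H)·P̄ = [1098/173 438/173; 438/173 291/173]
step 1: x̄ = F·x = [-184/173, 288/173]
step 1: P̄ = F·P·Fᵀ + Q = [2274/173 6/173; 6/173 1683/173]
step 1: y = z − H·x̄ = [-241/173]
step 1: S = H·P̄·Hᵀ + R = [9501/173]
step 1: K = P̄·Hᵀ·S⁻¹ = [-754/3167; 1120/3167]
step 1: x' = x̄ + K·y = [-2318/3167, 3712/3167]
step 1: P' = (I − K·H)·P̄ = [31770/3167 14754/3167; 14754/3167 9057/3167]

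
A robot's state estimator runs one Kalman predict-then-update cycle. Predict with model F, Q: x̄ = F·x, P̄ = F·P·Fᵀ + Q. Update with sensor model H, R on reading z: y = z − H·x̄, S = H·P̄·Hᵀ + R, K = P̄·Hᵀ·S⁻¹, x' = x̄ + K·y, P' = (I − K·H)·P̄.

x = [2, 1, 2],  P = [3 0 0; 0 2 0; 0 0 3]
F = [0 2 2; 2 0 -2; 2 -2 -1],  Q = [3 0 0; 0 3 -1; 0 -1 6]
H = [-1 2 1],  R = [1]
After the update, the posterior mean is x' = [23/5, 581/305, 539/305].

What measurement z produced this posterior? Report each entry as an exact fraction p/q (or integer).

x̄ = F·x = [6, 0, 0]
P̄ = F·P·Fᵀ + Q = [23 -12 -14; -12 27 17; -14 17 29]
S = H·P̄·Hᵀ + R = [305]
K = P̄·Hᵀ·S⁻¹ = [-1/5; 83/305; 77/305]
x' − x̄ = [-7/5, 581/305, 539/305] = K·y
y = (KᵀK)⁻¹·Kᵀ·(x' − x̄) = [7]
z = y + H·x̄ = [7] + [-6] = [1]

z = [1]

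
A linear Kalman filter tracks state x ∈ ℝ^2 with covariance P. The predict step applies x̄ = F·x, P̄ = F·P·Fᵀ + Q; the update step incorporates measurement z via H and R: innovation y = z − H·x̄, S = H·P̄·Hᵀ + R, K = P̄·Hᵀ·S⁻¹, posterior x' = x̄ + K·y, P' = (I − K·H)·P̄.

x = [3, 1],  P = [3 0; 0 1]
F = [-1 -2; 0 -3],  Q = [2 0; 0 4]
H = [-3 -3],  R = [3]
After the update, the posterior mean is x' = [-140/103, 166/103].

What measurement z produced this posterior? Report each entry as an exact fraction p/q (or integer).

x̄ = F·x = [-5, -3]
P̄ = F·P·Fᵀ + Q = [9 6; 6 13]
S = H·P̄·Hᵀ + R = [309]
K = P̄·Hᵀ·S⁻¹ = [-15/103; -19/103]
x' − x̄ = [375/103, 475/103] = K·y
y = (KᵀK)⁻¹·Kᵀ·(x' − x̄) = [-25]
z = y + H·x̄ = [-25] + [24] = [-1]

z = [-1]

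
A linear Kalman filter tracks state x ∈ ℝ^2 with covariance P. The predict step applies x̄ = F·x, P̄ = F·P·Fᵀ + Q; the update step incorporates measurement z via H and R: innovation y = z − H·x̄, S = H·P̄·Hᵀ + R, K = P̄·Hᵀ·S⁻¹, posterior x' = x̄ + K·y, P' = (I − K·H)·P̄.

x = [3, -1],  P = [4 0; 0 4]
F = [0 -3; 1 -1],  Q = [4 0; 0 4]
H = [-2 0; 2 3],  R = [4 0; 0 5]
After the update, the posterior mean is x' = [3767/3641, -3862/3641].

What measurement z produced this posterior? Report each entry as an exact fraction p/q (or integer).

z = [-3, -2]

x̄ = F·x = [3, 4]
P̄ = F·P·Fᵀ + Q = [40 12; 12 12]
S = H·P̄·Hᵀ + R = [164 -232; -232 417]
K = P̄·Hᵀ·S⁻¹ = [-1612/3641 116/3641; 978/3641 1068/3641]
x' − x̄ = [-7156/3641, -18426/3641] = K·y
y = (KᵀK)⁻¹·Kᵀ·(x' − x̄) = [3, -20]
z = y + H·x̄ = [3, -20] + [-6, 18] = [-3, -2]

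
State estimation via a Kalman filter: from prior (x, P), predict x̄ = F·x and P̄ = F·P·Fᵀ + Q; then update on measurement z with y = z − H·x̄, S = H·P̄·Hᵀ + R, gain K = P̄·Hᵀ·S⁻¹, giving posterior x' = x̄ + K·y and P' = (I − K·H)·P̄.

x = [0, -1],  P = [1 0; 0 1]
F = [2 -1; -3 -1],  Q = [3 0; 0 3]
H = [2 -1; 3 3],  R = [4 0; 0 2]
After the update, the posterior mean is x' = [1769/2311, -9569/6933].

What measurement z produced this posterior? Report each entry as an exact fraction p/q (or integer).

x̄ = F·x = [1, 1]
P̄ = F·P·Fᵀ + Q = [8 -5; -5 13]
S = H·P̄·Hᵀ + R = [69 -6; -6 101]
K = P̄·Hᵀ·S⁻¹ = [725/2311 249/2311; -2179/6933 506/2311]
x' − x̄ = [-542/2311, -16502/6933] = K·y
y = (KᵀK)⁻¹·Kᵀ·(x' − x̄) = [2, -8]
z = y + H·x̄ = [2, -8] + [1, 6] = [3, -2]

z = [3, -2]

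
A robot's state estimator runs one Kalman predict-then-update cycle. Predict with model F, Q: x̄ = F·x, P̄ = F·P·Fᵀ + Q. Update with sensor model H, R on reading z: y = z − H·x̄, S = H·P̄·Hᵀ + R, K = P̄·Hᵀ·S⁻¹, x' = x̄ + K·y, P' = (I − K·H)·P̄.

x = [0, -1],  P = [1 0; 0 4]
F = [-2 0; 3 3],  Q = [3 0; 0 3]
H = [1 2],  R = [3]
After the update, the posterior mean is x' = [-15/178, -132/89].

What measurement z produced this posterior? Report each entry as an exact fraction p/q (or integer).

z = [-3]

x̄ = F·x = [0, -3]
P̄ = F·P·Fᵀ + Q = [7 -6; -6 48]
S = H·P̄·Hᵀ + R = [178]
K = P̄·Hᵀ·S⁻¹ = [-5/178; 45/89]
x' − x̄ = [-15/178, 135/89] = K·y
y = (KᵀK)⁻¹·Kᵀ·(x' − x̄) = [3]
z = y + H·x̄ = [3] + [-6] = [-3]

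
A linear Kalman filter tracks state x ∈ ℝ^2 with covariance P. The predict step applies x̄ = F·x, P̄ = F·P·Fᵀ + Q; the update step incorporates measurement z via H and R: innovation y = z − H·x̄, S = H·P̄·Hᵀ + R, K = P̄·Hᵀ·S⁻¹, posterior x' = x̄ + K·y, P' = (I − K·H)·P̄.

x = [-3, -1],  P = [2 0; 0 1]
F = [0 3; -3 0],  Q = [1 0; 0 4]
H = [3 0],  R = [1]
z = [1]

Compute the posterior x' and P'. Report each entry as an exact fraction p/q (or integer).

x' = [27/91, 9]
P' = [10/91 0; 0 22]

x̄ = F·x = [-3, 9]
P̄ = F·P·Fᵀ + Q = [10 0; 0 22]
y = z − H·x̄ = [10]
S = H·P̄·Hᵀ + R = [91]
K = P̄·Hᵀ·S⁻¹ = [30/91; 0]
x' = x̄ + K·y = [27/91, 9]
P' = (I − K·H)·P̄ = [10/91 0; 0 22]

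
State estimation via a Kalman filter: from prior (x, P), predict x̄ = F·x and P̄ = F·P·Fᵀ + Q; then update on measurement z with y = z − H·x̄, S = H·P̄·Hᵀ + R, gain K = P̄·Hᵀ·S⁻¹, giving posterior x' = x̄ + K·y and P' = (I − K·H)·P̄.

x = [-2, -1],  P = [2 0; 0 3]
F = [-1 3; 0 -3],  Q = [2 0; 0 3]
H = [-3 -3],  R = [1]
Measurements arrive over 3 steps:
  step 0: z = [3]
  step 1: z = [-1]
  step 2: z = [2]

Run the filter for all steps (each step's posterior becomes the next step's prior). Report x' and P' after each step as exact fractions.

step 0: x̄ = F·x = [-1, 3]
step 0: P̄ = F·P·Fᵀ + Q = [31 -27; -27 30]
step 0: y = z − H·x̄ = [9]
step 0: S = H·P̄·Hᵀ + R = [64]
step 0: K = P̄·Hᵀ·S⁻¹ = [-3/16; -9/64]
step 0: x' = x̄ + K·y = [-43/16, 111/64]
step 0: P' = (I − K·H)·P̄ = [115/4 -459/16; -459/16 1839/64]
step 1: x̄ = F·x = [505/64, -333/64]
step 1: P̄ = F·P·Fᵀ + Q = [29535/64 -22059/64; -22059/64 16743/64]
step 1: y = z − H·x̄ = [113/16]
step 1: S = H·P̄·Hᵀ + R = [1219/4]
step 1: K = P̄·Hᵀ·S⁻¹ = [-5607/4876; 3987/4876]
step 1: x' = x̄ + K·y = [-4499/19504, 11151/19504]
step 1: P' = (I − K·H)·P̄ = [1141179/19504 -1133703/19504; -1133703/19504 1128387/19504]
step 2: x̄ = F·x = [2372/1219, -33453/19504]
step 2: P̄ = F·P·Fᵀ + Q = [1133618/1219 -847287/1219; -847287/1219 10213995/19504]
step 2: y = z − H·x̄ = [52505/19504]
step 2: S = H·P̄·Hᵀ + R = [11167795/19504]
step 2: K = P̄·Hᵀ·S⁻¹ = [-13743888/11167795; 10027791/11167795]
step 2: x' = x̄ + K·y = [-3053555/2233559, 1568016/2233559]
step 2: P' = (I − K·H)·P̄ = [700664354/11167795 -696083058/11167795; -696083058/11167795 692740461/11167795]

step 0: x' = [-43/16, 111/64], P' = [115/4 -459/16; -459/16 1839/64]
step 1: x' = [-4499/19504, 11151/19504], P' = [1141179/19504 -1133703/19504; -1133703/19504 1128387/19504]
step 2: x' = [-3053555/2233559, 1568016/2233559], P' = [700664354/11167795 -696083058/11167795; -696083058/11167795 692740461/11167795]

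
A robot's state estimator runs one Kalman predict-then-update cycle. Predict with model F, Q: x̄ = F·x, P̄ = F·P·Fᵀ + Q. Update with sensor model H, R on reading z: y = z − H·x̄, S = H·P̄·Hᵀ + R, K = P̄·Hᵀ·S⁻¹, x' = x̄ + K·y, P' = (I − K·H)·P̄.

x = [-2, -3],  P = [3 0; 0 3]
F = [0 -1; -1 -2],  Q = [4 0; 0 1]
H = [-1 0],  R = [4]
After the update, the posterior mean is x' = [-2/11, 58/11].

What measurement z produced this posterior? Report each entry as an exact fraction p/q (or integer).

x̄ = F·x = [3, 8]
P̄ = F·P·Fᵀ + Q = [7 6; 6 16]
S = H·P̄·Hᵀ + R = [11]
K = P̄·Hᵀ·S⁻¹ = [-7/11; -6/11]
x' − x̄ = [-35/11, -30/11] = K·y
y = (KᵀK)⁻¹·Kᵀ·(x' − x̄) = [5]
z = y + H·x̄ = [5] + [-3] = [2]

z = [2]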